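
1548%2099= 1548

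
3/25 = 3/25 = 0.12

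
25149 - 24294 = 855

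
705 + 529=1234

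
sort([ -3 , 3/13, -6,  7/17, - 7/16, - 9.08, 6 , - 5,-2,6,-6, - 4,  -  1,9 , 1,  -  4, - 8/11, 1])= [  -  9.08, - 6,  -  6, - 5,-4,-4,- 3,-2, - 1, - 8/11, - 7/16,3/13 , 7/17,1,1,6 , 6 , 9]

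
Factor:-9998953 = -443^1 * 22571^1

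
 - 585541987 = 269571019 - 855113006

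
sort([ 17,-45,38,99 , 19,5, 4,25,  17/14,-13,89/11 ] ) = [ - 45,-13,  17/14,4,  5,89/11,17,19,25,38,99]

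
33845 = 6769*5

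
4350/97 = 44+82/97 = 44.85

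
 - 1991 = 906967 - 908958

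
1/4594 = 1/4594 = 0.00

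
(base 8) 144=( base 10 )100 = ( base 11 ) 91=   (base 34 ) 2W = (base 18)5A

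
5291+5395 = 10686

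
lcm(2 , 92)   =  92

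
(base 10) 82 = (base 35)2C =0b1010010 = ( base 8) 122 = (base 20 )42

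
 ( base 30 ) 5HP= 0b1001110101011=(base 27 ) 6OD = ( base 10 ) 5035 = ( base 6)35151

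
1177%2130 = 1177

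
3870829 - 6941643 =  - 3070814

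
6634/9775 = 6634/9775 = 0.68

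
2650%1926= 724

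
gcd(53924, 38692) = 68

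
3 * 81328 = 243984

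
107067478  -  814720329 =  - 707652851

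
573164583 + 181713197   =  754877780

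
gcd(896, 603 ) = 1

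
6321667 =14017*451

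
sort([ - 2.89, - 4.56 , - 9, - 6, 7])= [-9  , - 6, - 4.56, - 2.89,7]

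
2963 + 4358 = 7321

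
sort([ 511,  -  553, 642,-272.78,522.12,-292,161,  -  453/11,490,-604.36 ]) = [-604.36,-553, - 292, - 272.78, - 453/11,161,490, 511,522.12 , 642]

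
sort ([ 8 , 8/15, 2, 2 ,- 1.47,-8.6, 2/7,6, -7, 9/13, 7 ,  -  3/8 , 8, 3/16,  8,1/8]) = [ - 8.6,-7, - 1.47, -3/8,  1/8 , 3/16, 2/7, 8/15,  9/13, 2, 2, 6, 7, 8 , 8, 8 ]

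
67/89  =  67/89 = 0.75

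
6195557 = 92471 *67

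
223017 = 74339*3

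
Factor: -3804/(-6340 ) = 3/5  =  3^1*5^(  -  1 ) 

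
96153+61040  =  157193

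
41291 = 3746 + 37545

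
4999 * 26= 129974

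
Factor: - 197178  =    -  2^1*3^1*59^1*557^1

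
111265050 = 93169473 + 18095577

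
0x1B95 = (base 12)4105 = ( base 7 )26405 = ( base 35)5qq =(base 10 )7061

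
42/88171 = 42/88171 = 0.00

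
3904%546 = 82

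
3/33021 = 1/11007 = 0.00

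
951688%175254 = 75418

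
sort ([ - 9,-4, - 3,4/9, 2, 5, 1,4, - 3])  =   [ - 9,  -  4, - 3, - 3, 4/9, 1,2,  4 , 5]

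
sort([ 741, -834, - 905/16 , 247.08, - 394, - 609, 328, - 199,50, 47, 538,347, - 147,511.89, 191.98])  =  [ - 834,-609,- 394, - 199, - 147,-905/16,47,50,191.98,247.08,328,347,511.89, 538,  741]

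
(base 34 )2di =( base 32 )2MK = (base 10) 2772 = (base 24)4jc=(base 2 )101011010100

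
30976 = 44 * 704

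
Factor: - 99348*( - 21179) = 2^2*3^1*17^1*487^1*21179^1 = 2104091292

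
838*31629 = 26505102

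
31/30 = 31/30 = 1.03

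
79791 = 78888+903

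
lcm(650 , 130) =650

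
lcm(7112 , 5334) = 21336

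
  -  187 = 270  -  457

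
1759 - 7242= - 5483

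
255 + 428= 683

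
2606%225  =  131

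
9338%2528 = 1754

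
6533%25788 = 6533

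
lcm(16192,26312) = 210496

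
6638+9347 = 15985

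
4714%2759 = 1955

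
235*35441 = 8328635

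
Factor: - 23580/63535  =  -2^2*3^2*97^( - 1)= - 36/97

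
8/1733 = 8/1733=0.00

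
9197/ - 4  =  - 2300 + 3/4 = -2299.25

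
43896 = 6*7316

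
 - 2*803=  - 1606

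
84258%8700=5958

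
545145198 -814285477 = -269140279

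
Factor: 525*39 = 3^2*5^2*7^1*13^1 = 20475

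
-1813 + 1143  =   - 670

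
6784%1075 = 334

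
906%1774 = 906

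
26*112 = 2912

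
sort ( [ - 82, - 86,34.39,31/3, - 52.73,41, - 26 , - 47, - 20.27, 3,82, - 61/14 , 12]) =[ - 86, - 82 , - 52.73, - 47, - 26, - 20.27, - 61/14,3,31/3,12,34.39,41 , 82 ] 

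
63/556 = 63/556 = 0.11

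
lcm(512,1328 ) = 42496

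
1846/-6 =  - 308 + 1/3 = - 307.67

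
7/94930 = 7/94930= 0.00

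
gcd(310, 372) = 62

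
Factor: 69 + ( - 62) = 7^1 =7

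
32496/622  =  52 + 76/311 = 52.24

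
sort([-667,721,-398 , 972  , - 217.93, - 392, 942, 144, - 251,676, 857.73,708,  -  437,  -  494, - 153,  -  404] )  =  [ - 667,-494, - 437,-404, - 398,-392, - 251, - 217.93, - 153,144,676,708, 721, 857.73,942, 972] 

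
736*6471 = 4762656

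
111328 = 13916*8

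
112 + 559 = 671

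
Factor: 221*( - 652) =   -  2^2*13^1*17^1 * 163^1 = - 144092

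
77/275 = 7/25 = 0.28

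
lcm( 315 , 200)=12600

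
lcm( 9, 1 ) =9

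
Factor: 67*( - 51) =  - 3417 = - 3^1  *  17^1*67^1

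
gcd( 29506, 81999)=1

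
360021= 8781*41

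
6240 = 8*780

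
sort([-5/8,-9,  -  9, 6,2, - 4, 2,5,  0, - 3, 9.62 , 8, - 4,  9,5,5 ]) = [ - 9,- 9, - 4, - 4, - 3, - 5/8, 0, 2,2,5, 5,5 , 6,8,  9,  9.62]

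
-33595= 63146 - 96741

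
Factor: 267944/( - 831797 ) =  - 2^3*37^( - 1)*22481^( - 1 )*33493^1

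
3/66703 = 3/66703  =  0.00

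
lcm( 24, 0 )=0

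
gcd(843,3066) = 3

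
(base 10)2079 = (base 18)679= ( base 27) 2n0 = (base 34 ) 1R5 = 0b100000011111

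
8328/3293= 2 + 1742/3293 = 2.53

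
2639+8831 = 11470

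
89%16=9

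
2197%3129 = 2197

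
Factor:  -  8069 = -8069^1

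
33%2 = 1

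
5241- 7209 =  - 1968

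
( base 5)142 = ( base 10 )47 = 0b101111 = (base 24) 1N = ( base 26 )1L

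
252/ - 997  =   - 252/997 = - 0.25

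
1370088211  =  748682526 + 621405685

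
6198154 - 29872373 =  - 23674219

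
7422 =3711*2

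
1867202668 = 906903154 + 960299514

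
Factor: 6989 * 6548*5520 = 2^6*3^1*5^1 * 23^1 * 29^1*241^1*1637^1=252617125440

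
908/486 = 454/243= 1.87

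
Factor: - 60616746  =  -2^1 * 3^2*47^1 * 137^1*523^1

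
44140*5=220700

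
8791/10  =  879 + 1/10 = 879.10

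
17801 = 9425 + 8376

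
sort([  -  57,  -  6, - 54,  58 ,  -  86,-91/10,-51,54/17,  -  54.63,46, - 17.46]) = [ - 86, - 57, - 54.63, - 54,  -  51 , -17.46,-91/10, -6,  54/17,46,58 ] 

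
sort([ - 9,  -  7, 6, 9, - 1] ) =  [-9, - 7, - 1, 6, 9]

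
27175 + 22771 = 49946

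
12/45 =4/15= 0.27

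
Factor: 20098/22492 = 2^(-1 ) * 13^1 * 773^1 * 5623^( - 1) = 10049/11246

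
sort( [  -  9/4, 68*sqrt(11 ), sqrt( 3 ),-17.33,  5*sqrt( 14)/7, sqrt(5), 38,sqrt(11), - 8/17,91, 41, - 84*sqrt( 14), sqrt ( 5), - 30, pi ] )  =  [ - 84 * sqrt( 14),-30, - 17.33, - 9/4, - 8/17,  sqrt( 3), sqrt(5 ), sqrt( 5), 5*sqrt( 14) /7,pi,sqrt( 11),38, 41, 91,  68*sqrt(11) ]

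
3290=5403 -2113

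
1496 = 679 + 817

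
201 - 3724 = -3523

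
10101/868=11 + 79/124 = 11.64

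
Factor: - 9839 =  - 9839^1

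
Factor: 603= 3^2*67^1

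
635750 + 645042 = 1280792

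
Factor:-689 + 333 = -356 = - 2^2*89^1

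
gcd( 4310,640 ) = 10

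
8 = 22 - 14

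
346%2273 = 346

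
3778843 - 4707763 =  - 928920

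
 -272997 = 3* (-90999)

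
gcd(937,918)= 1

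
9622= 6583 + 3039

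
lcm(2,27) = 54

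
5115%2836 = 2279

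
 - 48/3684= - 1+303/307 = - 0.01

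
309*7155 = 2210895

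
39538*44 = 1739672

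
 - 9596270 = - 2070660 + -7525610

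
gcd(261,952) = 1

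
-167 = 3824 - 3991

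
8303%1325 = 353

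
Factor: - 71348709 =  - 3^1*83^1*286541^1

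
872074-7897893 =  - 7025819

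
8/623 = 8/623 = 0.01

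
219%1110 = 219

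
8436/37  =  228=228.00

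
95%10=5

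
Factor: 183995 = 5^1 *7^2*751^1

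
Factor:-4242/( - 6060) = 2^(-1) *5^( - 1 )*7^1  =  7/10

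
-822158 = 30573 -852731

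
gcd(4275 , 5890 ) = 95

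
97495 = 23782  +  73713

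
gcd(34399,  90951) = 1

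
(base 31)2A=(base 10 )72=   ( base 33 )26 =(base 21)39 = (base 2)1001000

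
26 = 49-23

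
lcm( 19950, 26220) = 917700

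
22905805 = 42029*545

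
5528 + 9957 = 15485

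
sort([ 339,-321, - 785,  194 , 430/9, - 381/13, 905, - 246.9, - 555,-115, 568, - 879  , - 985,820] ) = [-985 ,  -  879, - 785,  -  555,-321, - 246.9, - 115, - 381/13, 430/9,  194, 339 , 568, 820 , 905 ] 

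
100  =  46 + 54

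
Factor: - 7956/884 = - 9= - 3^2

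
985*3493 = 3440605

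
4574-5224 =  - 650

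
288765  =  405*713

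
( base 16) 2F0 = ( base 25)152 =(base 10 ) 752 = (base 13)45B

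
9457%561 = 481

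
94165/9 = 10462+ 7/9=10462.78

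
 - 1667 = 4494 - 6161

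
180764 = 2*90382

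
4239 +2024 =6263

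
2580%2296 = 284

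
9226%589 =391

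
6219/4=6219/4= 1554.75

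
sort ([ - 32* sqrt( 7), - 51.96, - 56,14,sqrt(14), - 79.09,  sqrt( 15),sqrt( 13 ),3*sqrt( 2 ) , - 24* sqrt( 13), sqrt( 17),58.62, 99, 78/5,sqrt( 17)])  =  [ - 24 *sqrt(13 ),- 32*sqrt( 7), - 79.09, - 56 ,-51.96, sqrt (13), sqrt(14 ), sqrt( 15), sqrt(17), sqrt(17), 3* sqrt( 2 ), 14, 78/5 , 58.62,99]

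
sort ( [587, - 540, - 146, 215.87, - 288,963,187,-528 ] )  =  [ -540,  -  528, - 288,  -  146,187 , 215.87,587,963]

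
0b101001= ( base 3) 1112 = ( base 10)41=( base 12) 35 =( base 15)2b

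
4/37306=2/18653= 0.00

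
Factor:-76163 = - 76163^1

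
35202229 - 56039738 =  - 20837509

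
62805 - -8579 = 71384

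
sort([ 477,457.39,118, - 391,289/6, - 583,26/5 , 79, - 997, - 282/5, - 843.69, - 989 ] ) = [ - 997  , - 989,  -  843.69, - 583, - 391, - 282/5, 26/5,289/6, 79, 118, 457.39, 477]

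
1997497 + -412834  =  1584663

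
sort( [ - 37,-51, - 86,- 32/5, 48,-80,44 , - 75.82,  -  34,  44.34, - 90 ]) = [ - 90, - 86, - 80, - 75.82 , - 51, - 37,- 34,-32/5,44, 44.34, 48 ] 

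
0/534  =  0= 0.00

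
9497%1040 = 137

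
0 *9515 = 0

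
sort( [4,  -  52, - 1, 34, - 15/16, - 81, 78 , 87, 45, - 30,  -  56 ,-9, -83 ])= [ -83, - 81, -56,-52,-30,  -  9, - 1, - 15/16, 4,34,45, 78 , 87]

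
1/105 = 1/105 = 0.01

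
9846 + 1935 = 11781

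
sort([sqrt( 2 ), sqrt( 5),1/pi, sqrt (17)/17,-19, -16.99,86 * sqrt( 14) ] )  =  [-19,  -  16.99 , sqrt(17)/17, 1/pi,sqrt( 2), sqrt( 5),86*sqrt( 14) ]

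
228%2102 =228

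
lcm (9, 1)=9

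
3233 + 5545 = 8778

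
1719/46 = 37+17/46 = 37.37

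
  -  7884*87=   -  685908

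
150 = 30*5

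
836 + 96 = 932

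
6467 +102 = 6569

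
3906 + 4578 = 8484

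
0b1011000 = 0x58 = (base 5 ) 323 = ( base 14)64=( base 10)88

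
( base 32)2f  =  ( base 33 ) 2D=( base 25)34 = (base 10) 79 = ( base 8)117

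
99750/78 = 1278 + 11/13= 1278.85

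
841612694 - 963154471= - 121541777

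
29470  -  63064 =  - 33594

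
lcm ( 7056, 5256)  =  515088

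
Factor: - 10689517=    - 53^1*139^1*1451^1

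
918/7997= 918/7997 = 0.11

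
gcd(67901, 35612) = 1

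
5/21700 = 1/4340 = 0.00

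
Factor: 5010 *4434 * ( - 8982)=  - 199529201880= -  2^3*3^4*5^1 * 167^1*499^1*739^1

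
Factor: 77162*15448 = 2^4*41^1*941^1*1931^1 = 1191998576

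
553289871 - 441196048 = 112093823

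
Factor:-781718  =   - 2^1*7^1*55837^1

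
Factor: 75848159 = 75848159^1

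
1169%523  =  123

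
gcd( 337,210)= 1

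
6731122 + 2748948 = 9480070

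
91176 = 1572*58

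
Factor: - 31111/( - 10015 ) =5^(-1 )*53^1*587^1*2003^( - 1) 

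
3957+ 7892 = 11849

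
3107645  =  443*7015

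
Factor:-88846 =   -  2^1*31^1*1433^1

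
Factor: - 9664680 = -2^3* 3^1*5^1*43^1*1873^1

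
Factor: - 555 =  - 3^1* 5^1*37^1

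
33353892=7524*4433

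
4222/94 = 2111/47  =  44.91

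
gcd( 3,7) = 1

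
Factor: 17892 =2^2*3^2*7^1*71^1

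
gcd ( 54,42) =6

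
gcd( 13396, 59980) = 4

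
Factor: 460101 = 3^1*103^1*1489^1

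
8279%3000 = 2279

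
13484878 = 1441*9358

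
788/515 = 1 + 273/515 =1.53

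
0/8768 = 0 =0.00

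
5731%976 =851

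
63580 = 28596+34984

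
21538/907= 23+677/907= 23.75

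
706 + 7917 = 8623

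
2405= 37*65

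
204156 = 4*51039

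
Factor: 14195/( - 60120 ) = -17/72 = -2^ ( - 3 )*3^ ( - 2 )*17^1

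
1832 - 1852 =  - 20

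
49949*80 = 3995920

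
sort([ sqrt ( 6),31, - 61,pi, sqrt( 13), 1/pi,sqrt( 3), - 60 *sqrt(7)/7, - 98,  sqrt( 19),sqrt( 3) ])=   [ - 98, - 61, - 60*sqrt (7)/7, 1/pi, sqrt(3 ), sqrt(3), sqrt(6 ), pi , sqrt( 13)  ,  sqrt( 19),31 ]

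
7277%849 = 485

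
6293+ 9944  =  16237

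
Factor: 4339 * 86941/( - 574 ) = -2^( - 1) * 7^(-1 ) * 41^( - 1 )*227^1 * 383^1*4339^1 = - 377236999/574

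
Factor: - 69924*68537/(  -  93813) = 2^2*7^1*5827^1*9791^1*31271^( - 1 )= 1597460396/31271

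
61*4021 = 245281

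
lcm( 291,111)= 10767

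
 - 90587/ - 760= 90587/760 = 119.19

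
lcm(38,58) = 1102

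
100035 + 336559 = 436594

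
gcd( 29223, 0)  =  29223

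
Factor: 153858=2^1*3^1*25643^1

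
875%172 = 15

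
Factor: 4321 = 29^1  *  149^1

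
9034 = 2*4517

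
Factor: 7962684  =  2^2*3^1*663557^1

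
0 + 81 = 81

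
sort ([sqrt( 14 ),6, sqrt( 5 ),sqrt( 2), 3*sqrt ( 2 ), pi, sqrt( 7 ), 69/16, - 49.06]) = [ - 49.06, sqrt( 2 ), sqrt(5 ),sqrt( 7), pi, sqrt( 14), 3*sqrt( 2 ),69/16,6]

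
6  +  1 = 7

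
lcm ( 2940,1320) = 64680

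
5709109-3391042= 2318067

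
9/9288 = 1/1032=   0.00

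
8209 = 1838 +6371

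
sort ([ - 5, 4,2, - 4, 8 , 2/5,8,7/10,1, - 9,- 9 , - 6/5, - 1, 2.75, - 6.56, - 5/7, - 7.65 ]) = [ - 9, - 9, - 7.65 , - 6.56, - 5,-4, - 6/5, - 1, - 5/7, 2/5, 7/10,  1, 2,  2.75, 4,8,  8 ]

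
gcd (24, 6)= 6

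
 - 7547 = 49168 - 56715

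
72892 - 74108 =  - 1216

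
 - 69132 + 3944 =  - 65188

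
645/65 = 9 + 12/13 = 9.92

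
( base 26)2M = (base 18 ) 42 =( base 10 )74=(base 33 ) 28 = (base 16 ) 4a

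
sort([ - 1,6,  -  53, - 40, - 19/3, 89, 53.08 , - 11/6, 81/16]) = [ - 53, - 40, - 19/3, - 11/6, - 1,81/16, 6,53.08,89 ] 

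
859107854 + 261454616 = 1120562470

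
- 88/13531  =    -  88/13531 = - 0.01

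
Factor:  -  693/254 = -2^(  -  1)*3^2*7^1*11^1*127^( - 1)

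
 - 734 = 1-735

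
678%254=170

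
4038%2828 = 1210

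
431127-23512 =407615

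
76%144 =76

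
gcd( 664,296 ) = 8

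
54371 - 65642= -11271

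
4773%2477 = 2296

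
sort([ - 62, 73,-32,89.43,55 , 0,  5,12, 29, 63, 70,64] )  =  [ -62,-32, 0, 5 , 12, 29, 55,63,64,70, 73, 89.43] 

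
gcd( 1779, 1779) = 1779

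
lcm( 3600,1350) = 10800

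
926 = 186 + 740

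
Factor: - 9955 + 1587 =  - 2^4  *  523^1 = -  8368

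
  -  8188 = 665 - 8853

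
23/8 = 23/8 = 2.88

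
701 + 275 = 976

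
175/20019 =175/20019 = 0.01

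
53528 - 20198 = 33330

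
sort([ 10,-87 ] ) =[ - 87, 10] 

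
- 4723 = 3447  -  8170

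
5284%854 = 160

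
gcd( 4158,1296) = 54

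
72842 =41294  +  31548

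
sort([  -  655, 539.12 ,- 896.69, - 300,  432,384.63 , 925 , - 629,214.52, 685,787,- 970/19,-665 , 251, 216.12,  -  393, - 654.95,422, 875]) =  [  -  896.69, - 665 ,  -  655, - 654.95 ,  -  629,  -  393, - 300,  -  970/19 , 214.52 , 216.12, 251,384.63,422, 432,539.12,  685,  787,875,  925 ] 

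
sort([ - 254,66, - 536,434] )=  [-536, - 254, 66 , 434]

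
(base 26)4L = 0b1111101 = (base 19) 6B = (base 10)125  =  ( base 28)4D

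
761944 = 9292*82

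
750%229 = 63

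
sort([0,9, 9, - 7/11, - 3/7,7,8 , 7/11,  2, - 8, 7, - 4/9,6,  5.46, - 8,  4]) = [ - 8,-8, - 7/11,  -  4/9 , - 3/7, 0 , 7/11,2,4, 5.46, 6,7,7,8,9 , 9 ] 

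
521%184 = 153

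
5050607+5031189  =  10081796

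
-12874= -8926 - 3948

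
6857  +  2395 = 9252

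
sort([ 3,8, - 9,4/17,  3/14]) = [ - 9,3/14, 4/17,3,8]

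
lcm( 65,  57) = 3705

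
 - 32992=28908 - 61900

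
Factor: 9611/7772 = 2^( - 2)*7^1 * 29^( - 1) * 67^ ( -1) * 1373^1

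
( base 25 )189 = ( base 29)SM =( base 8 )1502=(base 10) 834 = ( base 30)RO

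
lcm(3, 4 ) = 12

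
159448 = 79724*2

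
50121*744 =37290024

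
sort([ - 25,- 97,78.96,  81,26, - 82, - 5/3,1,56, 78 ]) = [- 97, - 82, -25,-5/3, 1,26 , 56 , 78,78.96,81] 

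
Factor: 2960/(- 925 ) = -2^4*5^(-1) = - 16/5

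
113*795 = 89835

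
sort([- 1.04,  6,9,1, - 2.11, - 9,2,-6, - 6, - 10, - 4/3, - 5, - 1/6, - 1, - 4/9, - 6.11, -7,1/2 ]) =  [ - 10, - 9, - 7, - 6.11, - 6, - 6, - 5, - 2.11, - 4/3, - 1.04, -1, - 4/9, - 1/6,1/2,1, 2,6, 9 ]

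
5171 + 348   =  5519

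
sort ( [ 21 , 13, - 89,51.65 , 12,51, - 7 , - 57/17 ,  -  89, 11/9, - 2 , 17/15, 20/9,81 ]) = [-89 , - 89,  -  7, - 57/17, - 2, 17/15, 11/9,  20/9, 12,13,21 , 51, 51.65,  81]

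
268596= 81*3316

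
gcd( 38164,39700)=4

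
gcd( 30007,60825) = 811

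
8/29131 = 8/29131= 0.00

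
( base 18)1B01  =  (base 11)7073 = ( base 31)9O4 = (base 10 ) 9397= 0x24b5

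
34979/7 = 4997=4997.00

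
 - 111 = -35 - 76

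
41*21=861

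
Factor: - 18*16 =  - 288 = - 2^5*3^2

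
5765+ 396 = 6161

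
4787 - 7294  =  -2507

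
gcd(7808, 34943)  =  1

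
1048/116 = 9+1/29 = 9.03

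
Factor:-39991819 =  - 7^1 * 5713117^1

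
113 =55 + 58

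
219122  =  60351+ 158771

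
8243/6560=8243/6560 = 1.26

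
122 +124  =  246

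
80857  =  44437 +36420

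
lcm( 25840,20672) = 103360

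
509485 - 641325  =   - 131840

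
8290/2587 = 8290/2587 = 3.20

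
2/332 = 1/166   =  0.01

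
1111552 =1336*832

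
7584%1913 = 1845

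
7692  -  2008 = 5684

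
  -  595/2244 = -1 + 97/132 = - 0.27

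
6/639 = 2/213 = 0.01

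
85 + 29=114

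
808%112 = 24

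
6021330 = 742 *8115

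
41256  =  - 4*( - 10314 ) 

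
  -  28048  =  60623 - 88671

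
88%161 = 88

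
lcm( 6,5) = 30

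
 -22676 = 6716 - 29392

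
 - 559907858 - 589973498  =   - 1149881356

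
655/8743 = 655/8743=0.07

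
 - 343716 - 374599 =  - 718315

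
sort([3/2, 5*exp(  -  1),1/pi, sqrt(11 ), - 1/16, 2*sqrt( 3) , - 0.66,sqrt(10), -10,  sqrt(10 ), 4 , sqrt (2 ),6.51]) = [- 10, - 0.66,-1/16, 1/pi , sqrt(2), 3/2, 5*exp(  -  1 ),sqrt( 10 ), sqrt (10), sqrt( 11 ) , 2*sqrt(3 ), 4, 6.51]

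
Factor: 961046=2^1 * 139^1*3457^1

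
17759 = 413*43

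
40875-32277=8598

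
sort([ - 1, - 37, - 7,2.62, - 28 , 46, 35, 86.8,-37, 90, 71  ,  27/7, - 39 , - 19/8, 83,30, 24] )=[ - 39, - 37, - 37, - 28, - 7,-19/8, - 1, 2.62,27/7, 24,30, 35, 46, 71, 83,86.8,90 ]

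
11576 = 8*1447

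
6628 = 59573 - 52945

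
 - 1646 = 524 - 2170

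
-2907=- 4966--2059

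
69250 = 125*554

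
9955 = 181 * 55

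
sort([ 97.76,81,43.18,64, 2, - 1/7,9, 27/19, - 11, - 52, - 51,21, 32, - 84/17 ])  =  [ - 52  , - 51,  -  11, - 84/17,-1/7, 27/19,2,  9,21, 32,43.18,64, 81,97.76] 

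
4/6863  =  4/6863 = 0.00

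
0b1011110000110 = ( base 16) 1786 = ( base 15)1BB7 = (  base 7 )23362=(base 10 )6022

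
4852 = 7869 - 3017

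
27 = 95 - 68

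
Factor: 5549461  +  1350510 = 6899971 = 13^1 * 530767^1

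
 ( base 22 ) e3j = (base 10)6861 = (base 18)1333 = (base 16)1ACD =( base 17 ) 16CA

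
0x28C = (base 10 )652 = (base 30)LM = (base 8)1214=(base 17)246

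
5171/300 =5171/300= 17.24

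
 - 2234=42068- 44302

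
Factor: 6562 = 2^1*17^1*193^1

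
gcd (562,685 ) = 1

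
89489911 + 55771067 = 145260978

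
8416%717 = 529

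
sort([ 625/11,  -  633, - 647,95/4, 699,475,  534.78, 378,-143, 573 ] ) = [ - 647, - 633, - 143,  95/4, 625/11, 378, 475, 534.78, 573 , 699]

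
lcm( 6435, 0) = 0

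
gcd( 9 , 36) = 9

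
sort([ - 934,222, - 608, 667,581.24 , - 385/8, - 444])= [ - 934,-608, - 444, - 385/8,222,581.24,667 ]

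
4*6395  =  25580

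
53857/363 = 148 + 133/363 = 148.37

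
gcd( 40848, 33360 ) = 48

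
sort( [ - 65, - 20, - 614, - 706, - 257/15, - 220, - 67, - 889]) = [-889 , - 706,- 614, - 220, - 67,  -  65,- 20, - 257/15]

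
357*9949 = 3551793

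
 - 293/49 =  -6  +  1/49 = - 5.98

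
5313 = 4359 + 954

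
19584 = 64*306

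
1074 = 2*537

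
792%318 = 156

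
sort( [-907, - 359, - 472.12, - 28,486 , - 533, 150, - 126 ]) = [-907, - 533, - 472.12, - 359, - 126,  -  28, 150, 486]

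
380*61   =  23180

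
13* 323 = 4199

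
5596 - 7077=- 1481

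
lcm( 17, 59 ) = 1003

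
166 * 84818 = 14079788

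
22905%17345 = 5560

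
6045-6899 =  - 854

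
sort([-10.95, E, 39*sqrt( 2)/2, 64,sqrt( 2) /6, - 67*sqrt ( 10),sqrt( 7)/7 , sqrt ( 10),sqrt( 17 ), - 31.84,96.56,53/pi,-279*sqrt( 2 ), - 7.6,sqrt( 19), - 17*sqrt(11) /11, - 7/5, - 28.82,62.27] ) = [-279*sqrt ( 2), - 67*sqrt(10), - 31.84,-28.82, - 10.95, - 7.6, - 17*sqrt( 11)/11 ,- 7/5,sqrt( 2)/6,sqrt(7)/7,E, sqrt(10 ),sqrt( 17 ),  sqrt( 19), 53/pi, 39*sqrt ( 2)/2, 62.27,64,96.56 ]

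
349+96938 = 97287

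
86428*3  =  259284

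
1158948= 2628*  441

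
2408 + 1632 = 4040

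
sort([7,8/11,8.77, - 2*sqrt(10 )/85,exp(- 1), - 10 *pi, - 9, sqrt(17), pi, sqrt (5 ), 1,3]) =[ - 10*pi, - 9, - 2*sqrt(10 )/85,  exp( - 1 ), 8/11,1, sqrt(5),  3, pi, sqrt(17),7, 8.77 ]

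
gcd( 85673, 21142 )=1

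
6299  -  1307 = 4992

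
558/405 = 1 + 17/45 = 1.38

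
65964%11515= 8389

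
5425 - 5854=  - 429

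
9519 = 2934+6585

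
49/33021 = 49/33021=0.00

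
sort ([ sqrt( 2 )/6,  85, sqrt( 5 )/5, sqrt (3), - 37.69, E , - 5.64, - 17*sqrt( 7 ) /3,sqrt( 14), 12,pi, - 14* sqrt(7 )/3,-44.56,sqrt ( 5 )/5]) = [ - 44.56, - 37.69, - 17*sqrt( 7 )/3, - 14* sqrt( 7 ) /3 ,- 5.64  ,  sqrt( 2 )/6 , sqrt(  5 )/5 , sqrt( 5 )/5,  sqrt(3), E,pi, sqrt( 14) , 12,85]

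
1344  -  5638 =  - 4294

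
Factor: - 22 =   -  2^1* 11^1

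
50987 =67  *761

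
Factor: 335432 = 2^3*23^1*1823^1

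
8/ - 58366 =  - 4/29183= - 0.00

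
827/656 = 827/656 = 1.26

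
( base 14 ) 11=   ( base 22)f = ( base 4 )33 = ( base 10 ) 15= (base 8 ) 17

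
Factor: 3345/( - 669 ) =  - 5^1 = -5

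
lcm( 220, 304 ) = 16720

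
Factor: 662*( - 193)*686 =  - 87647476 = - 2^2*7^3*193^1*331^1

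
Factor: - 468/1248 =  - 2^ ( - 3)*3^1 = - 3/8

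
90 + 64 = 154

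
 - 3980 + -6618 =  - 10598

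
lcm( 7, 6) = 42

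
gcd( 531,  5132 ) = 1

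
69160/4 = 17290 =17290.00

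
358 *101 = 36158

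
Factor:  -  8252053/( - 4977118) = 2^( - 1)*857^1*9629^1*2488559^( - 1) 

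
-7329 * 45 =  - 329805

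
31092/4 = 7773  =  7773.00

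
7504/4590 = 3752/2295= 1.63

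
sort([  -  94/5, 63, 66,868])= [-94/5,63, 66,868] 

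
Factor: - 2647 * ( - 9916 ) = 26247652  =  2^2*37^1*67^1*2647^1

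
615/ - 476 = -2  +  337/476= -1.29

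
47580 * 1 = 47580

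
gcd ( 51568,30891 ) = 1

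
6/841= 6/841  =  0.01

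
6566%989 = 632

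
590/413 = 10/7 = 1.43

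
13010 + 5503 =18513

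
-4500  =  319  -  4819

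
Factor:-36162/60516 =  -2^( - 1)*7^2*41^( - 1) = - 49/82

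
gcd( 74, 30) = 2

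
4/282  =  2/141= 0.01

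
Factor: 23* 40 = 920 = 2^3 * 5^1 * 23^1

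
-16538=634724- 651262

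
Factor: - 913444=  - 2^2*7^1*17^1*19^1*101^1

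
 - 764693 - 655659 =-1420352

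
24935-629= 24306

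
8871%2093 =499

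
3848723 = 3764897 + 83826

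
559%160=79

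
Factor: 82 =2^1*41^1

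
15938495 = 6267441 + 9671054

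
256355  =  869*295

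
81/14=81/14 = 5.79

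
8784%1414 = 300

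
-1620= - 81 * 20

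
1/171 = 1/171 = 0.01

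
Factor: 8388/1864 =9/2=2^( - 1)*3^2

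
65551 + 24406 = 89957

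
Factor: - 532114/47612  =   - 2^( - 1)*11^1 * 19^2*67^1  *11903^(  -  1 ) = -266057/23806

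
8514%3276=1962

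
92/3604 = 23/901 = 0.03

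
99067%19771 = 212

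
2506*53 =132818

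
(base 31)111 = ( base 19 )2e5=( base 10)993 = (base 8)1741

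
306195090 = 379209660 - 73014570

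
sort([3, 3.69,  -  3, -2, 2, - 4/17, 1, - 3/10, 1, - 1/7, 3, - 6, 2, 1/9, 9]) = [ - 6, - 3, - 2, - 3/10, - 4/17, - 1/7 , 1/9, 1,1,2,  2, 3,3,3.69 , 9]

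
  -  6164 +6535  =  371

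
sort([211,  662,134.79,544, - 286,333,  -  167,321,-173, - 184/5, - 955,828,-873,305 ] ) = [ - 955, - 873, - 286, - 173,- 167, - 184/5,134.79,211, 305,321, 333,  544,662, 828 ] 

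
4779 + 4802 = 9581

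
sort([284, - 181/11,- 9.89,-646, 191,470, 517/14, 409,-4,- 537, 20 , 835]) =[- 646,-537 ,-181/11, - 9.89,-4,20 , 517/14, 191, 284, 409,470, 835 ] 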